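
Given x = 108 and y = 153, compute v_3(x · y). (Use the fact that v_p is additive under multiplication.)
v_3(16524) = 5

v_p(x) = 3 (factor: 108 = 3^3 · 4); v_p(y) = 2 (factor: 153 = 3^2 · 17). Additivity: v_p(xy) = v_p(x) + v_p(y) = 3 + 2 = 5. (Direct check: xy = 16524 = 3^5 · (68).)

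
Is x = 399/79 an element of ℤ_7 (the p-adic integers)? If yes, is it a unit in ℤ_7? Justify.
x ∈ ℤ_7 but not a unit; v_7(x) = 1 > 0

ℤ_7 = {x ∈ ℚ_7 : v_7(x) ≥ 0} and ℤ_7^× = {x ∈ ℤ_7 : v_7(x) = 0}. Here v_7(399/79) = v_7(num) − v_7(den) = 1; compare against these criteria.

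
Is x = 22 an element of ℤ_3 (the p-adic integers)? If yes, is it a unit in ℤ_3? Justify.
x ∈ ℤ_3^× (unit); v_3(x) = 0

ℤ_3 = {x ∈ ℚ_3 : v_3(x) ≥ 0} and ℤ_3^× = {x ∈ ℤ_3 : v_3(x) = 0}. Here v_3(22) = v_3(num) − v_3(den) = 0; compare against these criteria.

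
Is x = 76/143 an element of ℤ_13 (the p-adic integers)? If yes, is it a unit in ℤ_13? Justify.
x ∉ ℤ_13 (v_13(x) = -1 < 0)

ℤ_13 = {x ∈ ℚ_13 : v_13(x) ≥ 0} and ℤ_13^× = {x ∈ ℤ_13 : v_13(x) = 0}. Here v_13(76/143) = v_13(num) − v_13(den) = -1; compare against these criteria.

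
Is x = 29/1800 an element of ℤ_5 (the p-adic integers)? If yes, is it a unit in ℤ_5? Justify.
x ∉ ℤ_5 (v_5(x) = -2 < 0)

ℤ_5 = {x ∈ ℚ_5 : v_5(x) ≥ 0} and ℤ_5^× = {x ∈ ℤ_5 : v_5(x) = 0}. Here v_5(29/1800) = v_5(num) − v_5(den) = -2; compare against these criteria.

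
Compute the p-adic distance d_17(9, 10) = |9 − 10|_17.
d_17(9, 10) = 1

Step 1 — x − y = 9 − 10 = -1. Step 2 — v_17(-1) = 0 (factor: -1 = −(17^0 · 1); the sign does not affect v_p). Step 3 — |x − y|_17 = 17^{0} = 1.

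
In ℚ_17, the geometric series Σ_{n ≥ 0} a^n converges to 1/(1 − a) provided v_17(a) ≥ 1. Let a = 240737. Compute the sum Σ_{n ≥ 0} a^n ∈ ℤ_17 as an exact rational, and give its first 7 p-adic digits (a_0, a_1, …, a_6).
Σ a^n = 1/(1 − a) = -1/240736;  first 7 digits = (1, 0, 0, 15, 2, 0, 4)

v_17(a) = 3 ≥ 1, so the series converges in ℤ_17 to 1/(1 − a) = 1/(1 − 240737) = -1/240736. Expand this rational in ℤ_17: compute digits iteratively via d_i = x_i mod 17, x_{i+1} = (x_i − d_i)/17. The first 7 digits are (1, 0, 0, 15, 2, 0, 4).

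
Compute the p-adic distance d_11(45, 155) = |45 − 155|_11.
d_11(45, 155) = 1/11

Step 1 — x − y = 45 − 155 = -110. Step 2 — v_11(-110) = 1 (factor: -110 = −(11^1 · 10); the sign does not affect v_p). Step 3 — |x − y|_11 = 11^{-1} = 1/11.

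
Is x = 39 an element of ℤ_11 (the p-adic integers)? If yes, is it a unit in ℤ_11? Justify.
x ∈ ℤ_11^× (unit); v_11(x) = 0

ℤ_11 = {x ∈ ℚ_11 : v_11(x) ≥ 0} and ℤ_11^× = {x ∈ ℤ_11 : v_11(x) = 0}. Here v_11(39) = v_11(num) − v_11(den) = 0; compare against these criteria.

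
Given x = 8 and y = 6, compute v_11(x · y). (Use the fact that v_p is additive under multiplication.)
v_11(48) = 0

v_p(x) = 0 (factor: 8 = 11^0 · 8); v_p(y) = 0 (factor: 6 = 11^0 · 6). Additivity: v_p(xy) = v_p(x) + v_p(y) = 0 + 0 = 0. (Direct check: xy = 48 = 11^0 · (48).)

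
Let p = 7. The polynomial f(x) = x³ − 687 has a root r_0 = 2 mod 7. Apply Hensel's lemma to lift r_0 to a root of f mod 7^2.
r_1 = 30 (mod 49)

Hensel: r_{i+1} = r_i − f(r_i)/f′(r_i) mod 7^{i+2}, where f′(x) = 3x². Iterate:
  r_0 = 2 (mod 7)
  r_1 = 30 (mod 49)
Final: r = 30 with f(r) ≡ 0 mod 7^2.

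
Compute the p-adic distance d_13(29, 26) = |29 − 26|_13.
d_13(29, 26) = 1

Step 1 — x − y = 29 − 26 = 3. Step 2 — v_13(3) = 0 (factor: 3 = (13^0 · 3); the sign does not affect v_p). Step 3 — |x − y|_13 = 13^{0} = 1.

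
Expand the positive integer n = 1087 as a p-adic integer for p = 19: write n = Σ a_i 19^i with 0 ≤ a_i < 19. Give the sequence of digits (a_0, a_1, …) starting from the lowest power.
(a_0, a_1, …) = (4, 0, 3)

Repeated division by 19 gives the digits low-to-high: 1087 = 4 + 3·19^2. Digit sequence: (4, 0, 3).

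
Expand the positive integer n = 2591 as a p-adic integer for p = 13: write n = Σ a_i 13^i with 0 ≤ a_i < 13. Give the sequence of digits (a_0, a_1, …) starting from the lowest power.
(a_0, a_1, …) = (4, 4, 2, 1)

Repeated division by 13 gives the digits low-to-high: 2591 = 4 + 4·13^1 + 2·13^2 + 1·13^3. Digit sequence: (4, 4, 2, 1).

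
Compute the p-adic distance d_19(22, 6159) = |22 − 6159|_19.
d_19(22, 6159) = 1/361

Step 1 — x − y = 22 − 6159 = -6137. Step 2 — v_19(-6137) = 2 (factor: -6137 = −(19^2 · 17); the sign does not affect v_p). Step 3 — |x − y|_19 = 19^{-2} = 1/361.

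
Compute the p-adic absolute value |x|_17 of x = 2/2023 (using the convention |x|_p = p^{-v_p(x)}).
|2/2023|_17 = 289

Step 1 — compute v_17(x) by factoring powers of 17 out of the numerator and denominator: v_17(2/2023) = -2. Step 2 — apply |x|_p = p^{-v_p(x)} = 17^{2} = 289.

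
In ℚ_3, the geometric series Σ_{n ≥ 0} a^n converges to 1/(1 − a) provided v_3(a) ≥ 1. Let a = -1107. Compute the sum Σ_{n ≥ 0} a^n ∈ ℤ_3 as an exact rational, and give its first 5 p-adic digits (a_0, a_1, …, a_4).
Σ a^n = 1/(1 − a) = 1/1108;  first 5 digits = (1, 0, 0, 1, 1)

v_3(a) = 3 ≥ 1, so the series converges in ℤ_3 to 1/(1 − a) = 1/(1 − (-1107)) = 1/1108. Expand this rational in ℤ_3: compute digits iteratively via d_i = x_i mod 3, x_{i+1} = (x_i − d_i)/3. The first 5 digits are (1, 0, 0, 1, 1).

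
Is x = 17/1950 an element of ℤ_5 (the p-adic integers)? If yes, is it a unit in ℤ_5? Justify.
x ∉ ℤ_5 (v_5(x) = -2 < 0)

ℤ_5 = {x ∈ ℚ_5 : v_5(x) ≥ 0} and ℤ_5^× = {x ∈ ℤ_5 : v_5(x) = 0}. Here v_5(17/1950) = v_5(num) − v_5(den) = -2; compare against these criteria.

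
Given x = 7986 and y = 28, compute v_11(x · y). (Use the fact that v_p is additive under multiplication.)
v_11(223608) = 3

v_p(x) = 3 (factor: 7986 = 11^3 · 6); v_p(y) = 0 (factor: 28 = 11^0 · 28). Additivity: v_p(xy) = v_p(x) + v_p(y) = 3 + 0 = 3. (Direct check: xy = 223608 = 11^3 · (168).)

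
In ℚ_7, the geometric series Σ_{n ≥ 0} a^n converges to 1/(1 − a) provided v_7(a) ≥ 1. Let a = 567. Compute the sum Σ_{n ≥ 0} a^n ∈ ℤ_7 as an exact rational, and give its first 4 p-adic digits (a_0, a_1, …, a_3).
Σ a^n = 1/(1 − a) = -1/566;  first 4 digits = (1, 4, 6, 1)

v_7(a) = 1 ≥ 1, so the series converges in ℤ_7 to 1/(1 − a) = 1/(1 − 567) = -1/566. Expand this rational in ℤ_7: compute digits iteratively via d_i = x_i mod 7, x_{i+1} = (x_i − d_i)/7. The first 4 digits are (1, 4, 6, 1).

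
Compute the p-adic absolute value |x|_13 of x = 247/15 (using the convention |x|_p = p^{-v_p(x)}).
|247/15|_13 = 1/13

Step 1 — compute v_13(x) by factoring powers of 13 out of the numerator and denominator: v_13(247/15) = 1. Step 2 — apply |x|_p = p^{-v_p(x)} = 13^{-1} = 1/13.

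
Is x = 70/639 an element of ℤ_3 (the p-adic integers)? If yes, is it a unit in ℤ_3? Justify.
x ∉ ℤ_3 (v_3(x) = -2 < 0)

ℤ_3 = {x ∈ ℚ_3 : v_3(x) ≥ 0} and ℤ_3^× = {x ∈ ℤ_3 : v_3(x) = 0}. Here v_3(70/639) = v_3(num) − v_3(den) = -2; compare against these criteria.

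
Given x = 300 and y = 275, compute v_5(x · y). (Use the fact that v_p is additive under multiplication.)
v_5(82500) = 4

v_p(x) = 2 (factor: 300 = 5^2 · 12); v_p(y) = 2 (factor: 275 = 5^2 · 11). Additivity: v_p(xy) = v_p(x) + v_p(y) = 2 + 2 = 4. (Direct check: xy = 82500 = 5^4 · (132).)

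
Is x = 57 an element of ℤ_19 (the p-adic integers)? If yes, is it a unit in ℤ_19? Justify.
x ∈ ℤ_19 but not a unit; v_19(x) = 1 > 0

ℤ_19 = {x ∈ ℚ_19 : v_19(x) ≥ 0} and ℤ_19^× = {x ∈ ℤ_19 : v_19(x) = 0}. Here v_19(57) = v_19(num) − v_19(den) = 1; compare against these criteria.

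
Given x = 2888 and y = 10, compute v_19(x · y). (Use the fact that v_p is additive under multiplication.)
v_19(28880) = 2

v_p(x) = 2 (factor: 2888 = 19^2 · 8); v_p(y) = 0 (factor: 10 = 19^0 · 10). Additivity: v_p(xy) = v_p(x) + v_p(y) = 2 + 0 = 2. (Direct check: xy = 28880 = 19^2 · (80).)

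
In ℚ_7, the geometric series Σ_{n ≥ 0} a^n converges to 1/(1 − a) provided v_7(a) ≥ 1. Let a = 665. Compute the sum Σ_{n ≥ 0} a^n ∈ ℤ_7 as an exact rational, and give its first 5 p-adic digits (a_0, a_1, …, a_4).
Σ a^n = 1/(1 − a) = -1/664;  first 5 digits = (1, 4, 1, 4, 2)

v_7(a) = 1 ≥ 1, so the series converges in ℤ_7 to 1/(1 − a) = 1/(1 − 665) = -1/664. Expand this rational in ℤ_7: compute digits iteratively via d_i = x_i mod 7, x_{i+1} = (x_i − d_i)/7. The first 5 digits are (1, 4, 1, 4, 2).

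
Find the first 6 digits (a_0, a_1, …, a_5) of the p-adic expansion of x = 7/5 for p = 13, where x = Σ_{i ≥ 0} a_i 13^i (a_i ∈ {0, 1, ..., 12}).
(a_0, …, a_5) = (4, 5, 10, 7, 2, 5)

v_13(7/5) = 0 (numerator and denominator both coprime to 13), so x ∈ ℤ_13^×. Compute digits iteratively via a_i = x_i mod 13, x_{i+1} = (x_i − a_i)/13, with x_0 = x:
  x_0 = 7/5;  a_0 = 4;  x_1 = (x_0 − 4)/13 = -1/5
  x_1 = -1/5;  a_1 = 5;  x_2 = (x_1 − 5)/13 = -2/5
  x_2 = -2/5;  a_2 = 10;  x_3 = (x_2 − 10)/13 = -4/5
  x_3 = -4/5;  a_3 = 7;  x_4 = (x_3 − 7)/13 = -3/5
  x_4 = -3/5;  a_4 = 2;  x_5 = (x_4 − 2)/13 = -1/5
  x_5 = -1/5;  a_5 = 5;  x_6 = (x_5 − 5)/13 = -2/5
Digits: (4, 5, 10, 7, 2, 5).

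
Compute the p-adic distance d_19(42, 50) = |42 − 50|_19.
d_19(42, 50) = 1

Step 1 — x − y = 42 − 50 = -8. Step 2 — v_19(-8) = 0 (factor: -8 = −(19^0 · 8); the sign does not affect v_p). Step 3 — |x − y|_19 = 19^{0} = 1.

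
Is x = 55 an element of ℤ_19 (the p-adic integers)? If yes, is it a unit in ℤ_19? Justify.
x ∈ ℤ_19^× (unit); v_19(x) = 0

ℤ_19 = {x ∈ ℚ_19 : v_19(x) ≥ 0} and ℤ_19^× = {x ∈ ℤ_19 : v_19(x) = 0}. Here v_19(55) = v_19(num) − v_19(den) = 0; compare against these criteria.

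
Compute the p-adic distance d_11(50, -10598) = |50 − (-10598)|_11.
d_11(50, -10598) = 1/1331

Step 1 — x − y = 50 − (-10598) = 10648. Step 2 — v_11(10648) = 3 (factor: 10648 = (11^3 · 8); the sign does not affect v_p). Step 3 — |x − y|_11 = 11^{-3} = 1/1331.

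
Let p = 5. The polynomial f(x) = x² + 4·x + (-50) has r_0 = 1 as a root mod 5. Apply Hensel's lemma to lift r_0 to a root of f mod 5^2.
r_1 = 21 (mod 25)

Hensel: r_{i+1} = r_i − f(r_i)·(f′(r_i))^{-1} mod 5^{i+2}, f′(x) = 2x + 4. Iterate:
  r_0 = 1 (mod 5)
  r_1 = 21 (mod 25)
Final: r = 21 satisfies f(r) ≡ 0 mod 5^2.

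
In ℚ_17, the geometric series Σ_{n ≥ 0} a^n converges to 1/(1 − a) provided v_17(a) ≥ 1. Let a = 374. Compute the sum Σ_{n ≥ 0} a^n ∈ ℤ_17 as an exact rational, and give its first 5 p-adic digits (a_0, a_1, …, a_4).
Σ a^n = 1/(1 − a) = -1/373;  first 5 digits = (1, 5, 9, 0, 12)

v_17(a) = 1 ≥ 1, so the series converges in ℤ_17 to 1/(1 − a) = 1/(1 − 374) = -1/373. Expand this rational in ℤ_17: compute digits iteratively via d_i = x_i mod 17, x_{i+1} = (x_i − d_i)/17. The first 5 digits are (1, 5, 9, 0, 12).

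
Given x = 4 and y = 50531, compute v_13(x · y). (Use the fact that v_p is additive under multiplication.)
v_13(202124) = 3

v_p(x) = 0 (factor: 4 = 13^0 · 4); v_p(y) = 3 (factor: 50531 = 13^3 · 23). Additivity: v_p(xy) = v_p(x) + v_p(y) = 0 + 3 = 3. (Direct check: xy = 202124 = 13^3 · (92).)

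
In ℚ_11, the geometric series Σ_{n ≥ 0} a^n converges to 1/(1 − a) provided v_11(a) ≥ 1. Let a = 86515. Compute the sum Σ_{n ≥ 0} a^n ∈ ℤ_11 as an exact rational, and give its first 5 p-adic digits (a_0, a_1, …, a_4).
Σ a^n = 1/(1 − a) = -1/86514;  first 5 digits = (1, 0, 0, 10, 5)

v_11(a) = 3 ≥ 1, so the series converges in ℤ_11 to 1/(1 − a) = 1/(1 − 86515) = -1/86514. Expand this rational in ℤ_11: compute digits iteratively via d_i = x_i mod 11, x_{i+1} = (x_i − d_i)/11. The first 5 digits are (1, 0, 0, 10, 5).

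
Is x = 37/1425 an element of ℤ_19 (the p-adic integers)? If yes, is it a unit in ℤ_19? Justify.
x ∉ ℤ_19 (v_19(x) = -1 < 0)

ℤ_19 = {x ∈ ℚ_19 : v_19(x) ≥ 0} and ℤ_19^× = {x ∈ ℤ_19 : v_19(x) = 0}. Here v_19(37/1425) = v_19(num) − v_19(den) = -1; compare against these criteria.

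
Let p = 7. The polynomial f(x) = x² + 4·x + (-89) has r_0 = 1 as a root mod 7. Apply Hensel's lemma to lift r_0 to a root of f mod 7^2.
r_1 = 15 (mod 49)

Hensel: r_{i+1} = r_i − f(r_i)·(f′(r_i))^{-1} mod 7^{i+2}, f′(x) = 2x + 4. Iterate:
  r_0 = 1 (mod 7)
  r_1 = 15 (mod 49)
Final: r = 15 satisfies f(r) ≡ 0 mod 7^2.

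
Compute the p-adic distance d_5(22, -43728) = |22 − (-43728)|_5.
d_5(22, -43728) = 1/3125

Step 1 — x − y = 22 − (-43728) = 43750. Step 2 — v_5(43750) = 5 (factor: 43750 = (5^5 · 14); the sign does not affect v_p). Step 3 — |x − y|_5 = 5^{-5} = 1/3125.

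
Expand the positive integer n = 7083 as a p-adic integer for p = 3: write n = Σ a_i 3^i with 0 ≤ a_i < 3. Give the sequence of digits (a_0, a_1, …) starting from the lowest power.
(a_0, a_1, …) = (0, 0, 1, 1, 0, 2, 0, 0, 1)

Repeated division by 3 gives the digits low-to-high: 7083 = 1·3^2 + 1·3^3 + 2·3^5 + 1·3^8. Digit sequence: (0, 0, 1, 1, 0, 2, 0, 0, 1).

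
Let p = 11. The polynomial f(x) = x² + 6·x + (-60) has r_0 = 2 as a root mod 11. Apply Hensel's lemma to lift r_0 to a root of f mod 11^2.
r_1 = 79 (mod 121)

Hensel: r_{i+1} = r_i − f(r_i)·(f′(r_i))^{-1} mod 11^{i+2}, f′(x) = 2x + 6. Iterate:
  r_0 = 2 (mod 11)
  r_1 = 79 (mod 121)
Final: r = 79 satisfies f(r) ≡ 0 mod 11^2.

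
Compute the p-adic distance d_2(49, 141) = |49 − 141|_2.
d_2(49, 141) = 1/4

Step 1 — x − y = 49 − 141 = -92. Step 2 — v_2(-92) = 2 (factor: -92 = −(2^2 · 23); the sign does not affect v_p). Step 3 — |x − y|_2 = 2^{-2} = 1/4.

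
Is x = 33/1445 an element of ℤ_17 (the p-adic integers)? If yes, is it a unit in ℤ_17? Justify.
x ∉ ℤ_17 (v_17(x) = -2 < 0)

ℤ_17 = {x ∈ ℚ_17 : v_17(x) ≥ 0} and ℤ_17^× = {x ∈ ℤ_17 : v_17(x) = 0}. Here v_17(33/1445) = v_17(num) − v_17(den) = -2; compare against these criteria.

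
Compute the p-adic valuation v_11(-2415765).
v_11(-2415765) = 5

v_11(n) is the largest exponent k such that 11^k divides n. Factor out: -2415765 = -11^5 · 15. (Sign doesn't affect v_p.) So v_11(-2415765) = 5.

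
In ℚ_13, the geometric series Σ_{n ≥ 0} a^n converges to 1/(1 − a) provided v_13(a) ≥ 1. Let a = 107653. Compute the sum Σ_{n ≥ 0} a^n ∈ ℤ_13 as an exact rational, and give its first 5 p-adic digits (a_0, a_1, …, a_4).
Σ a^n = 1/(1 − a) = -1/107652;  first 5 digits = (1, 0, 0, 10, 3)

v_13(a) = 3 ≥ 1, so the series converges in ℤ_13 to 1/(1 − a) = 1/(1 − 107653) = -1/107652. Expand this rational in ℤ_13: compute digits iteratively via d_i = x_i mod 13, x_{i+1} = (x_i − d_i)/13. The first 5 digits are (1, 0, 0, 10, 3).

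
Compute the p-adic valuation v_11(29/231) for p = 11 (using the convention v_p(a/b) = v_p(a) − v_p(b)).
v_11(29/231) = -1

Factor powers of 11 from the numerator and denominator of the reduced fraction: 29 = 11^0 · 29 and 231 = 11^1 · 21. Apply v_p(a/b) = v_p(a) − v_p(b): v_11(29/231) = 0 − 1 = -1.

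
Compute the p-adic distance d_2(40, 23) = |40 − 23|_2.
d_2(40, 23) = 1

Step 1 — x − y = 40 − 23 = 17. Step 2 — v_2(17) = 0 (factor: 17 = (2^0 · 17); the sign does not affect v_p). Step 3 — |x − y|_2 = 2^{0} = 1.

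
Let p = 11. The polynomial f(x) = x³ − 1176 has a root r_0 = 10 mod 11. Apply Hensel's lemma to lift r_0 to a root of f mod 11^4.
r_3 = 8942 (mod 14641)

Hensel: r_{i+1} = r_i − f(r_i)/f′(r_i) mod 11^{i+2}, where f′(x) = 3x². Iterate:
  r_0 = 10 (mod 11)
  r_1 = 109 (mod 121)
  r_2 = 956 (mod 1331)
  r_3 = 8942 (mod 14641)
Final: r = 8942 with f(r) ≡ 0 mod 11^4.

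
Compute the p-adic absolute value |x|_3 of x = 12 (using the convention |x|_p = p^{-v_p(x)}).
|12|_3 = 1/3

Step 1 — compute v_3(x) by factoring powers of 3 out of the numerator and denominator: v_3(12) = 1. Step 2 — apply |x|_p = p^{-v_p(x)} = 3^{-1} = 1/3.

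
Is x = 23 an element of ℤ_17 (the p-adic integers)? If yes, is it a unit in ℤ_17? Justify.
x ∈ ℤ_17^× (unit); v_17(x) = 0

ℤ_17 = {x ∈ ℚ_17 : v_17(x) ≥ 0} and ℤ_17^× = {x ∈ ℤ_17 : v_17(x) = 0}. Here v_17(23) = v_17(num) − v_17(den) = 0; compare against these criteria.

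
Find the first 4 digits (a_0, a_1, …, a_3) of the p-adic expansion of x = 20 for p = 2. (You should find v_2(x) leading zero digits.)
(a_0, …, a_3) = (0, 0, 1, 0)

v_2(20) = 2, so a_0 = ... = a_1 = 0. Factor out: x = 2^2 · u with u = 5 a unit in ℤ_2. Expand u iteratively via a_{v+i} = u_i mod 2, u_{i+1} = (u_i − a_{v+i})/2:
  u_0 = 5;  a_2 = 1;  u_1 = (u_0 − 1)/2 = 2
  u_1 = 2;  a_3 = 0;  u_2 = (u_1 − 0)/2 = 1
Digits: (0, 0, 1, 0).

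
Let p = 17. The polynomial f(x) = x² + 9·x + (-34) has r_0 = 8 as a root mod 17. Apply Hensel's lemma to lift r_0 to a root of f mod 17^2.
r_1 = 212 (mod 289)

Hensel: r_{i+1} = r_i − f(r_i)·(f′(r_i))^{-1} mod 17^{i+2}, f′(x) = 2x + 9. Iterate:
  r_0 = 8 (mod 17)
  r_1 = 212 (mod 289)
Final: r = 212 satisfies f(r) ≡ 0 mod 17^2.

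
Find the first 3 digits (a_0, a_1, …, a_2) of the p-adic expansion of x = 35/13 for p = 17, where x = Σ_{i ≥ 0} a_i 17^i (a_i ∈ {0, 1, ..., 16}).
(a_0, …, a_2) = (4, 13, 11)

v_17(35/13) = 0 (numerator and denominator both coprime to 17), so x ∈ ℤ_17^×. Compute digits iteratively via a_i = x_i mod 17, x_{i+1} = (x_i − a_i)/17, with x_0 = x:
  x_0 = 35/13;  a_0 = 4;  x_1 = (x_0 − 4)/17 = -1/13
  x_1 = -1/13;  a_1 = 13;  x_2 = (x_1 − 13)/17 = -10/13
  x_2 = -10/13;  a_2 = 11;  x_3 = (x_2 − 11)/17 = -9/13
Digits: (4, 13, 11).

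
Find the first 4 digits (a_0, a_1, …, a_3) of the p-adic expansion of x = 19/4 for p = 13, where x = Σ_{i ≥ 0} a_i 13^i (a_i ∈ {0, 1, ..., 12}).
(a_0, …, a_3) = (8, 3, 3, 3)

v_13(19/4) = 0 (numerator and denominator both coprime to 13), so x ∈ ℤ_13^×. Compute digits iteratively via a_i = x_i mod 13, x_{i+1} = (x_i − a_i)/13, with x_0 = x:
  x_0 = 19/4;  a_0 = 8;  x_1 = (x_0 − 8)/13 = -1/4
  x_1 = -1/4;  a_1 = 3;  x_2 = (x_1 − 3)/13 = -1/4
  x_2 = -1/4;  a_2 = 3;  x_3 = (x_2 − 3)/13 = -1/4
  x_3 = -1/4;  a_3 = 3;  x_4 = (x_3 − 3)/13 = -1/4
Digits: (8, 3, 3, 3).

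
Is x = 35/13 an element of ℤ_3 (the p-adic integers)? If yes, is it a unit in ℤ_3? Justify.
x ∈ ℤ_3^× (unit); v_3(x) = 0

ℤ_3 = {x ∈ ℚ_3 : v_3(x) ≥ 0} and ℤ_3^× = {x ∈ ℤ_3 : v_3(x) = 0}. Here v_3(35/13) = v_3(num) − v_3(den) = 0; compare against these criteria.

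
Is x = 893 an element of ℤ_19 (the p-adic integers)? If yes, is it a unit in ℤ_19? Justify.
x ∈ ℤ_19 but not a unit; v_19(x) = 1 > 0

ℤ_19 = {x ∈ ℚ_19 : v_19(x) ≥ 0} and ℤ_19^× = {x ∈ ℤ_19 : v_19(x) = 0}. Here v_19(893) = v_19(num) − v_19(den) = 1; compare against these criteria.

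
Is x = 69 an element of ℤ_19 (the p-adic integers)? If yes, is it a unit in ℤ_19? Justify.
x ∈ ℤ_19^× (unit); v_19(x) = 0

ℤ_19 = {x ∈ ℚ_19 : v_19(x) ≥ 0} and ℤ_19^× = {x ∈ ℤ_19 : v_19(x) = 0}. Here v_19(69) = v_19(num) − v_19(den) = 0; compare against these criteria.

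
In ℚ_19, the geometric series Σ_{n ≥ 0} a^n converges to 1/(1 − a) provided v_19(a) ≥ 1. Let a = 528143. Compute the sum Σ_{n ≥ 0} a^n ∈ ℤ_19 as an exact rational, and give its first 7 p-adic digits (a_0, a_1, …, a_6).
Σ a^n = 1/(1 − a) = -1/528142;  first 7 digits = (1, 0, 0, 1, 4, 0, 1)

v_19(a) = 3 ≥ 1, so the series converges in ℤ_19 to 1/(1 − a) = 1/(1 − 528143) = -1/528142. Expand this rational in ℤ_19: compute digits iteratively via d_i = x_i mod 19, x_{i+1} = (x_i − d_i)/19. The first 7 digits are (1, 0, 0, 1, 4, 0, 1).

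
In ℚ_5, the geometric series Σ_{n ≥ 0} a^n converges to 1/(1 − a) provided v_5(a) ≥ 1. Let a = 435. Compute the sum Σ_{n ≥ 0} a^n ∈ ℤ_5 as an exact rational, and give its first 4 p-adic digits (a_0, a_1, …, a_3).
Σ a^n = 1/(1 − a) = -1/434;  first 4 digits = (1, 2, 1, 0)

v_5(a) = 1 ≥ 1, so the series converges in ℤ_5 to 1/(1 − a) = 1/(1 − 435) = -1/434. Expand this rational in ℤ_5: compute digits iteratively via d_i = x_i mod 5, x_{i+1} = (x_i − d_i)/5. The first 4 digits are (1, 2, 1, 0).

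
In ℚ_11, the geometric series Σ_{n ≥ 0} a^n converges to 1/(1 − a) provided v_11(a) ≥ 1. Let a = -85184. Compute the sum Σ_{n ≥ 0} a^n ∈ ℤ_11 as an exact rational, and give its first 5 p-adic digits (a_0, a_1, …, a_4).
Σ a^n = 1/(1 − a) = 1/85185;  first 5 digits = (1, 0, 0, 2, 5)

v_11(a) = 3 ≥ 1, so the series converges in ℤ_11 to 1/(1 − a) = 1/(1 − (-85184)) = 1/85185. Expand this rational in ℤ_11: compute digits iteratively via d_i = x_i mod 11, x_{i+1} = (x_i − d_i)/11. The first 5 digits are (1, 0, 0, 2, 5).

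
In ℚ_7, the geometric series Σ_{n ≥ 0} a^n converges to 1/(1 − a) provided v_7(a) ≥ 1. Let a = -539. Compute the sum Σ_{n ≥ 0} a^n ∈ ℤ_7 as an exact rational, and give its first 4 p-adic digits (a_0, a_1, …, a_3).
Σ a^n = 1/(1 − a) = 1/540;  first 4 digits = (1, 0, 3, 5)

v_7(a) = 2 ≥ 1, so the series converges in ℤ_7 to 1/(1 − a) = 1/(1 − (-539)) = 1/540. Expand this rational in ℤ_7: compute digits iteratively via d_i = x_i mod 7, x_{i+1} = (x_i − d_i)/7. The first 4 digits are (1, 0, 3, 5).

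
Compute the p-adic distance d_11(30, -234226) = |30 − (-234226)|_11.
d_11(30, -234226) = 1/14641

Step 1 — x − y = 30 − (-234226) = 234256. Step 2 — v_11(234256) = 4 (factor: 234256 = (11^4 · 16); the sign does not affect v_p). Step 3 — |x − y|_11 = 11^{-4} = 1/14641.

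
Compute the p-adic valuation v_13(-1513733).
v_13(-1513733) = 4

v_13(n) is the largest exponent k such that 13^k divides n. Factor out: -1513733 = -13^4 · 53. (Sign doesn't affect v_p.) So v_13(-1513733) = 4.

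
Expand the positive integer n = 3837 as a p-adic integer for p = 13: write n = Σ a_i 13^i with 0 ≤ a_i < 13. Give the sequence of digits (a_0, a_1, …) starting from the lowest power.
(a_0, a_1, …) = (2, 9, 9, 1)

Repeated division by 13 gives the digits low-to-high: 3837 = 2 + 9·13^1 + 9·13^2 + 1·13^3. Digit sequence: (2, 9, 9, 1).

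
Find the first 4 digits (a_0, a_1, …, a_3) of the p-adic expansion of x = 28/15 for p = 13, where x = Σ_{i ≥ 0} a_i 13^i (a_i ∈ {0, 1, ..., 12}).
(a_0, …, a_3) = (1, 7, 9, 1)

v_13(28/15) = 0 (numerator and denominator both coprime to 13), so x ∈ ℤ_13^×. Compute digits iteratively via a_i = x_i mod 13, x_{i+1} = (x_i − a_i)/13, with x_0 = x:
  x_0 = 28/15;  a_0 = 1;  x_1 = (x_0 − 1)/13 = 1/15
  x_1 = 1/15;  a_1 = 7;  x_2 = (x_1 − 7)/13 = -8/15
  x_2 = -8/15;  a_2 = 9;  x_3 = (x_2 − 9)/13 = -11/15
  x_3 = -11/15;  a_3 = 1;  x_4 = (x_3 − 1)/13 = -2/15
Digits: (1, 7, 9, 1).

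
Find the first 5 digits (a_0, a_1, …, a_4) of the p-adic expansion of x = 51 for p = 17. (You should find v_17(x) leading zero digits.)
(a_0, …, a_4) = (0, 3, 0, 0, 0)

v_17(51) = 1, so a_0 = ... = a_0 = 0. Factor out: x = 17^1 · u with u = 3 a unit in ℤ_17. Expand u iteratively via a_{v+i} = u_i mod 17, u_{i+1} = (u_i − a_{v+i})/17:
  u_0 = 3;  a_1 = 3;  u_1 = (u_0 − 3)/17 = 0
  u_1 = 0;  a_2 = 0;  u_2 = (u_1 − 0)/17 = 0
  u_2 = 0;  a_3 = 0;  u_3 = (u_2 − 0)/17 = 0
  u_3 = 0;  a_4 = 0;  u_4 = (u_3 − 0)/17 = 0
Digits: (0, 3, 0, 0, 0).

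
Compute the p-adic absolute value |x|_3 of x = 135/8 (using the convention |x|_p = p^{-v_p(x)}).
|135/8|_3 = 1/27

Step 1 — compute v_3(x) by factoring powers of 3 out of the numerator and denominator: v_3(135/8) = 3. Step 2 — apply |x|_p = p^{-v_p(x)} = 3^{-3} = 1/27.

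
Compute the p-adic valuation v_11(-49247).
v_11(-49247) = 3

v_11(n) is the largest exponent k such that 11^k divides n. Factor out: -49247 = -11^3 · 37. (Sign doesn't affect v_p.) So v_11(-49247) = 3.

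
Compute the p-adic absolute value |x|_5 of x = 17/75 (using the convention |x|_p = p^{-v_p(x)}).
|17/75|_5 = 25

Step 1 — compute v_5(x) by factoring powers of 5 out of the numerator and denominator: v_5(17/75) = -2. Step 2 — apply |x|_p = p^{-v_p(x)} = 5^{2} = 25.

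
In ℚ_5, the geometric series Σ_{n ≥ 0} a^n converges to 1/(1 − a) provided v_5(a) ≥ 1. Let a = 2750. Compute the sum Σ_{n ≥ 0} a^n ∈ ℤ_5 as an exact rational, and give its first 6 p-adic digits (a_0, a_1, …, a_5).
Σ a^n = 1/(1 − a) = -1/2749;  first 6 digits = (1, 0, 0, 2, 4, 0)

v_5(a) = 3 ≥ 1, so the series converges in ℤ_5 to 1/(1 − a) = 1/(1 − 2750) = -1/2749. Expand this rational in ℤ_5: compute digits iteratively via d_i = x_i mod 5, x_{i+1} = (x_i − d_i)/5. The first 6 digits are (1, 0, 0, 2, 4, 0).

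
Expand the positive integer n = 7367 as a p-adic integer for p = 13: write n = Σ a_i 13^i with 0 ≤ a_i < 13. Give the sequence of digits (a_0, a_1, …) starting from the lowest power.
(a_0, a_1, …) = (9, 7, 4, 3)

Repeated division by 13 gives the digits low-to-high: 7367 = 9 + 7·13^1 + 4·13^2 + 3·13^3. Digit sequence: (9, 7, 4, 3).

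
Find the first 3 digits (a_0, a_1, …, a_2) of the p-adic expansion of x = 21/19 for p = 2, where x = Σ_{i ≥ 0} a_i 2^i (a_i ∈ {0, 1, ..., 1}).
(a_0, …, a_2) = (1, 1, 1)

v_2(21/19) = 0 (numerator and denominator both coprime to 2), so x ∈ ℤ_2^×. Compute digits iteratively via a_i = x_i mod 2, x_{i+1} = (x_i − a_i)/2, with x_0 = x:
  x_0 = 21/19;  a_0 = 1;  x_1 = (x_0 − 1)/2 = 1/19
  x_1 = 1/19;  a_1 = 1;  x_2 = (x_1 − 1)/2 = -9/19
  x_2 = -9/19;  a_2 = 1;  x_3 = (x_2 − 1)/2 = -14/19
Digits: (1, 1, 1).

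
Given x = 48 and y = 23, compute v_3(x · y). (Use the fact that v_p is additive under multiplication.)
v_3(1104) = 1

v_p(x) = 1 (factor: 48 = 3^1 · 16); v_p(y) = 0 (factor: 23 = 3^0 · 23). Additivity: v_p(xy) = v_p(x) + v_p(y) = 1 + 0 = 1. (Direct check: xy = 1104 = 3^1 · (368).)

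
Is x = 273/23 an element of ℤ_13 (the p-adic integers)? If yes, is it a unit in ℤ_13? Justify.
x ∈ ℤ_13 but not a unit; v_13(x) = 1 > 0

ℤ_13 = {x ∈ ℚ_13 : v_13(x) ≥ 0} and ℤ_13^× = {x ∈ ℤ_13 : v_13(x) = 0}. Here v_13(273/23) = v_13(num) − v_13(den) = 1; compare against these criteria.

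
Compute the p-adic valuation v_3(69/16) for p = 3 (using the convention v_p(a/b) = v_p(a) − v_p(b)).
v_3(69/16) = 1

Factor powers of 3 from the numerator and denominator of the reduced fraction: 69 = 3^1 · 23 and 16 = 3^0 · 16. Apply v_p(a/b) = v_p(a) − v_p(b): v_3(69/16) = 1 − 0 = 1.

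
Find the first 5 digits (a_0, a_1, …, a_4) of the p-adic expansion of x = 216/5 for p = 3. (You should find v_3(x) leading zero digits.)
(a_0, …, a_4) = (0, 0, 0, 1, 2)

v_3(216/5) = 3, so a_0 = ... = a_2 = 0. Factor out: x = 3^3 · u with u = 8/5 a unit in ℤ_3. Expand u iteratively via a_{v+i} = u_i mod 3, u_{i+1} = (u_i − a_{v+i})/3:
  u_0 = 8/5;  a_3 = 1;  u_1 = (u_0 − 1)/3 = 1/5
  u_1 = 1/5;  a_4 = 2;  u_2 = (u_1 − 2)/3 = -3/5
Digits: (0, 0, 0, 1, 2).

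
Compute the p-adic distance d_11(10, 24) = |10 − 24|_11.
d_11(10, 24) = 1

Step 1 — x − y = 10 − 24 = -14. Step 2 — v_11(-14) = 0 (factor: -14 = −(11^0 · 14); the sign does not affect v_p). Step 3 — |x − y|_11 = 11^{0} = 1.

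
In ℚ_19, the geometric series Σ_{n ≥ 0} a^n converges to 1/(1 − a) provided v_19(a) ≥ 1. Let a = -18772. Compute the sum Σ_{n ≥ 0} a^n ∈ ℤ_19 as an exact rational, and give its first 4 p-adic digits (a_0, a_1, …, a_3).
Σ a^n = 1/(1 − a) = 1/18773;  first 4 digits = (1, 0, 5, 16)

v_19(a) = 2 ≥ 1, so the series converges in ℤ_19 to 1/(1 − a) = 1/(1 − (-18772)) = 1/18773. Expand this rational in ℤ_19: compute digits iteratively via d_i = x_i mod 19, x_{i+1} = (x_i − d_i)/19. The first 4 digits are (1, 0, 5, 16).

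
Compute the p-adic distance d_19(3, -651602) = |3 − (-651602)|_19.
d_19(3, -651602) = 1/130321

Step 1 — x − y = 3 − (-651602) = 651605. Step 2 — v_19(651605) = 4 (factor: 651605 = (19^4 · 5); the sign does not affect v_p). Step 3 — |x − y|_19 = 19^{-4} = 1/130321.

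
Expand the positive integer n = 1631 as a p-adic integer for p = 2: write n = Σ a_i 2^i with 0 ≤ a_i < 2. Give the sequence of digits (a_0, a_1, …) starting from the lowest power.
(a_0, a_1, …) = (1, 1, 1, 1, 1, 0, 1, 0, 0, 1, 1)

Repeated division by 2 gives the digits low-to-high: 1631 = 1 + 1·2^1 + 1·2^2 + 1·2^3 + 1·2^4 + 1·2^6 + 1·2^9 + 1·2^10. Digit sequence: (1, 1, 1, 1, 1, 0, 1, 0, 0, 1, 1).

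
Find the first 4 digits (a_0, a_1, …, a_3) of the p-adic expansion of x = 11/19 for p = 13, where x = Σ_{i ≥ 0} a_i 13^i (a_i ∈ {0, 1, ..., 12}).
(a_0, …, a_3) = (4, 10, 4, 1)

v_13(11/19) = 0 (numerator and denominator both coprime to 13), so x ∈ ℤ_13^×. Compute digits iteratively via a_i = x_i mod 13, x_{i+1} = (x_i − a_i)/13, with x_0 = x:
  x_0 = 11/19;  a_0 = 4;  x_1 = (x_0 − 4)/13 = -5/19
  x_1 = -5/19;  a_1 = 10;  x_2 = (x_1 − 10)/13 = -15/19
  x_2 = -15/19;  a_2 = 4;  x_3 = (x_2 − 4)/13 = -7/19
  x_3 = -7/19;  a_3 = 1;  x_4 = (x_3 − 1)/13 = -2/19
Digits: (4, 10, 4, 1).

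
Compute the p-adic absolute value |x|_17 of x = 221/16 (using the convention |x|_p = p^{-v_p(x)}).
|221/16|_17 = 1/17

Step 1 — compute v_17(x) by factoring powers of 17 out of the numerator and denominator: v_17(221/16) = 1. Step 2 — apply |x|_p = p^{-v_p(x)} = 17^{-1} = 1/17.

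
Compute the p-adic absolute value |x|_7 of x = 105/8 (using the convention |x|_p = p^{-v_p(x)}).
|105/8|_7 = 1/7

Step 1 — compute v_7(x) by factoring powers of 7 out of the numerator and denominator: v_7(105/8) = 1. Step 2 — apply |x|_p = p^{-v_p(x)} = 7^{-1} = 1/7.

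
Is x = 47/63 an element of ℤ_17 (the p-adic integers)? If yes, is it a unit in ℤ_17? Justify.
x ∈ ℤ_17^× (unit); v_17(x) = 0

ℤ_17 = {x ∈ ℚ_17 : v_17(x) ≥ 0} and ℤ_17^× = {x ∈ ℤ_17 : v_17(x) = 0}. Here v_17(47/63) = v_17(num) − v_17(den) = 0; compare against these criteria.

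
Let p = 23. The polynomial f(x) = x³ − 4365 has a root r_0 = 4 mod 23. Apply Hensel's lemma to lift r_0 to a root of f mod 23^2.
r_1 = 303 (mod 529)

Hensel: r_{i+1} = r_i − f(r_i)/f′(r_i) mod 23^{i+2}, where f′(x) = 3x². Iterate:
  r_0 = 4 (mod 23)
  r_1 = 303 (mod 529)
Final: r = 303 with f(r) ≡ 0 mod 23^2.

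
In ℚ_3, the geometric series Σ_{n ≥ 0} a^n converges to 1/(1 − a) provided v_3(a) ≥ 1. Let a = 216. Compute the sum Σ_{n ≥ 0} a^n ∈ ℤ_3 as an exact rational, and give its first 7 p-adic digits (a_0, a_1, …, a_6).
Σ a^n = 1/(1 − a) = -1/215;  first 7 digits = (1, 0, 0, 2, 2, 0, 1)

v_3(a) = 3 ≥ 1, so the series converges in ℤ_3 to 1/(1 − a) = 1/(1 − 216) = -1/215. Expand this rational in ℤ_3: compute digits iteratively via d_i = x_i mod 3, x_{i+1} = (x_i − d_i)/3. The first 7 digits are (1, 0, 0, 2, 2, 0, 1).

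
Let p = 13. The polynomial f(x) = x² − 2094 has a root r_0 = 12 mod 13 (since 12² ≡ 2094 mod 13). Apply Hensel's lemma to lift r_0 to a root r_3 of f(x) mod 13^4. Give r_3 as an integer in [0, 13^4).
r_3 = 27767 (mod 28561)

Hensel's recurrence: r_{i+1} = r_i − f(r_i)·(f′(r_i))^{-1} mod 13^{i+2}, with f′(x) = 2x. Iterate:
  r_0 = 12 (mod 13)
  r_1 = 51 (mod 169)
  r_2 = 1403 (mod 2197)
  r_3 = 27767 (mod 28561)
Final: r_3 = 27767, and one checks f(r_3) ≡ 0 mod 13^4.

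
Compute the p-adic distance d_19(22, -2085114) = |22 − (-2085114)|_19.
d_19(22, -2085114) = 1/130321

Step 1 — x − y = 22 − (-2085114) = 2085136. Step 2 — v_19(2085136) = 4 (factor: 2085136 = (19^4 · 16); the sign does not affect v_p). Step 3 — |x − y|_19 = 19^{-4} = 1/130321.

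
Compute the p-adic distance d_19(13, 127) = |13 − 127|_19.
d_19(13, 127) = 1/19

Step 1 — x − y = 13 − 127 = -114. Step 2 — v_19(-114) = 1 (factor: -114 = −(19^1 · 6); the sign does not affect v_p). Step 3 — |x − y|_19 = 19^{-1} = 1/19.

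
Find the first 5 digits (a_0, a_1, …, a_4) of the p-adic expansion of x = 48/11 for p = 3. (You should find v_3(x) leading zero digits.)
(a_0, …, a_4) = (0, 2, 2, 2, 1)

v_3(48/11) = 1, so a_0 = ... = a_0 = 0. Factor out: x = 3^1 · u with u = 16/11 a unit in ℤ_3. Expand u iteratively via a_{v+i} = u_i mod 3, u_{i+1} = (u_i − a_{v+i})/3:
  u_0 = 16/11;  a_1 = 2;  u_1 = (u_0 − 2)/3 = -2/11
  u_1 = -2/11;  a_2 = 2;  u_2 = (u_1 − 2)/3 = -8/11
  u_2 = -8/11;  a_3 = 2;  u_3 = (u_2 − 2)/3 = -10/11
  u_3 = -10/11;  a_4 = 1;  u_4 = (u_3 − 1)/3 = -7/11
Digits: (0, 2, 2, 2, 1).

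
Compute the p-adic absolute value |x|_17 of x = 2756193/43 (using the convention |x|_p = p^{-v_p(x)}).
|2756193/43|_17 = 1/83521

Step 1 — compute v_17(x) by factoring powers of 17 out of the numerator and denominator: v_17(2756193/43) = 4. Step 2 — apply |x|_p = p^{-v_p(x)} = 17^{-4} = 1/83521.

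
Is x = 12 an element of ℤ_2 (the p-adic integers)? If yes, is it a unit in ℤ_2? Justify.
x ∈ ℤ_2 but not a unit; v_2(x) = 2 > 0

ℤ_2 = {x ∈ ℚ_2 : v_2(x) ≥ 0} and ℤ_2^× = {x ∈ ℤ_2 : v_2(x) = 0}. Here v_2(12) = v_2(num) − v_2(den) = 2; compare against these criteria.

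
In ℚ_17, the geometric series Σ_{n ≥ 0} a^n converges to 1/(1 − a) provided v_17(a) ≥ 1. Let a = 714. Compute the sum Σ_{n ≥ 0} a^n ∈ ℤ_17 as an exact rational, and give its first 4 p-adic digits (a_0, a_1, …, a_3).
Σ a^n = 1/(1 − a) = -1/713;  first 4 digits = (1, 8, 15, 3)

v_17(a) = 1 ≥ 1, so the series converges in ℤ_17 to 1/(1 − a) = 1/(1 − 714) = -1/713. Expand this rational in ℤ_17: compute digits iteratively via d_i = x_i mod 17, x_{i+1} = (x_i − d_i)/17. The first 4 digits are (1, 8, 15, 3).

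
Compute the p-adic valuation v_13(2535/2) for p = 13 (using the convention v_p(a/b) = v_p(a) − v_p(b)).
v_13(2535/2) = 2

Factor powers of 13 from the numerator and denominator of the reduced fraction: 2535 = 13^2 · 15 and 2 = 13^0 · 2. Apply v_p(a/b) = v_p(a) − v_p(b): v_13(2535/2) = 2 − 0 = 2.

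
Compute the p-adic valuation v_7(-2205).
v_7(-2205) = 2

v_7(n) is the largest exponent k such that 7^k divides n. Factor out: -2205 = -7^2 · 45. (Sign doesn't affect v_p.) So v_7(-2205) = 2.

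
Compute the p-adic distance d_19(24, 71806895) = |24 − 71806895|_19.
d_19(24, 71806895) = 1/2476099

Step 1 — x − y = 24 − 71806895 = -71806871. Step 2 — v_19(-71806871) = 5 (factor: -71806871 = −(19^5 · 29); the sign does not affect v_p). Step 3 — |x − y|_19 = 19^{-5} = 1/2476099.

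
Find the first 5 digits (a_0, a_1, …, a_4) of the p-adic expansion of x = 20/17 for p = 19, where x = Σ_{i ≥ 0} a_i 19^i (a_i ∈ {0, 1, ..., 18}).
(a_0, …, a_4) = (9, 13, 6, 3, 11)

v_19(20/17) = 0 (numerator and denominator both coprime to 19), so x ∈ ℤ_19^×. Compute digits iteratively via a_i = x_i mod 19, x_{i+1} = (x_i − a_i)/19, with x_0 = x:
  x_0 = 20/17;  a_0 = 9;  x_1 = (x_0 − 9)/19 = -7/17
  x_1 = -7/17;  a_1 = 13;  x_2 = (x_1 − 13)/19 = -12/17
  x_2 = -12/17;  a_2 = 6;  x_3 = (x_2 − 6)/19 = -6/17
  x_3 = -6/17;  a_3 = 3;  x_4 = (x_3 − 3)/19 = -3/17
  x_4 = -3/17;  a_4 = 11;  x_5 = (x_4 − 11)/19 = -10/17
Digits: (9, 13, 6, 3, 11).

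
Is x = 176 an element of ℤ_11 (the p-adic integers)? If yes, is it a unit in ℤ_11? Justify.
x ∈ ℤ_11 but not a unit; v_11(x) = 1 > 0

ℤ_11 = {x ∈ ℚ_11 : v_11(x) ≥ 0} and ℤ_11^× = {x ∈ ℤ_11 : v_11(x) = 0}. Here v_11(176) = v_11(num) − v_11(den) = 1; compare against these criteria.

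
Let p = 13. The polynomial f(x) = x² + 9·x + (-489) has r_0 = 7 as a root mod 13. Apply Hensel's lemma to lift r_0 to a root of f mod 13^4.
r_3 = 28386 (mod 28561)

Hensel: r_{i+1} = r_i − f(r_i)·(f′(r_i))^{-1} mod 13^{i+2}, f′(x) = 2x + 9. Iterate:
  r_0 = 7 (mod 13)
  r_1 = 163 (mod 169)
  r_2 = 2022 (mod 2197)
  r_3 = 28386 (mod 28561)
Final: r = 28386 satisfies f(r) ≡ 0 mod 13^4.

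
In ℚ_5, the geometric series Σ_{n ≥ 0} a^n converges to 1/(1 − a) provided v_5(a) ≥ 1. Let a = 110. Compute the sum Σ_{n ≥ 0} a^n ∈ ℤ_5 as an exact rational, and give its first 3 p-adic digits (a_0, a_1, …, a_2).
Σ a^n = 1/(1 − a) = -1/109;  first 3 digits = (1, 2, 3)

v_5(a) = 1 ≥ 1, so the series converges in ℤ_5 to 1/(1 − a) = 1/(1 − 110) = -1/109. Expand this rational in ℤ_5: compute digits iteratively via d_i = x_i mod 5, x_{i+1} = (x_i − d_i)/5. The first 3 digits are (1, 2, 3).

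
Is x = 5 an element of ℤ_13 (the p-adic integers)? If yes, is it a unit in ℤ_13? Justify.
x ∈ ℤ_13^× (unit); v_13(x) = 0

ℤ_13 = {x ∈ ℚ_13 : v_13(x) ≥ 0} and ℤ_13^× = {x ∈ ℤ_13 : v_13(x) = 0}. Here v_13(5) = v_13(num) − v_13(den) = 0; compare against these criteria.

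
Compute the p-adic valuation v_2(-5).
v_2(-5) = 0

v_2(n) is the largest exponent k such that 2^k divides n. Factor out: -5 = -2^0 · 5. (Sign doesn't affect v_p.) So v_2(-5) = 0.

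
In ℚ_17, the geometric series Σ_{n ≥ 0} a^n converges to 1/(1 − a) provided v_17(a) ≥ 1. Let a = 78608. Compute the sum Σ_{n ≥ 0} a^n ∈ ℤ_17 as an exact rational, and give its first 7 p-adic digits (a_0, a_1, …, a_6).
Σ a^n = 1/(1 − a) = -1/78607;  first 7 digits = (1, 0, 0, 16, 0, 0, 1)

v_17(a) = 3 ≥ 1, so the series converges in ℤ_17 to 1/(1 − a) = 1/(1 − 78608) = -1/78607. Expand this rational in ℤ_17: compute digits iteratively via d_i = x_i mod 17, x_{i+1} = (x_i − d_i)/17. The first 7 digits are (1, 0, 0, 16, 0, 0, 1).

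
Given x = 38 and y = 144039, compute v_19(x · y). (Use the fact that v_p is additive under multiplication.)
v_19(5473482) = 4

v_p(x) = 1 (factor: 38 = 19^1 · 2); v_p(y) = 3 (factor: 144039 = 19^3 · 21). Additivity: v_p(xy) = v_p(x) + v_p(y) = 1 + 3 = 4. (Direct check: xy = 5473482 = 19^4 · (42).)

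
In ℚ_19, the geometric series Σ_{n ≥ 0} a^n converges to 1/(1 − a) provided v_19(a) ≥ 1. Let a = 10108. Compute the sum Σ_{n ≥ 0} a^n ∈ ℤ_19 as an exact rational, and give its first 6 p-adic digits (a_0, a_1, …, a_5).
Σ a^n = 1/(1 − a) = -1/10107;  first 6 digits = (1, 0, 9, 1, 5, 3)

v_19(a) = 2 ≥ 1, so the series converges in ℤ_19 to 1/(1 − a) = 1/(1 − 10108) = -1/10107. Expand this rational in ℤ_19: compute digits iteratively via d_i = x_i mod 19, x_{i+1} = (x_i − d_i)/19. The first 6 digits are (1, 0, 9, 1, 5, 3).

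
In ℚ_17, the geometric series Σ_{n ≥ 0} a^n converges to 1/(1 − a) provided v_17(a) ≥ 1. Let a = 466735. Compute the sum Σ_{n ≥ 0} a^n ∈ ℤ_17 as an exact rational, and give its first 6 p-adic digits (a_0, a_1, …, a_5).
Σ a^n = 1/(1 − a) = -1/466734;  first 6 digits = (1, 0, 0, 10, 5, 0)

v_17(a) = 3 ≥ 1, so the series converges in ℤ_17 to 1/(1 − a) = 1/(1 − 466735) = -1/466734. Expand this rational in ℤ_17: compute digits iteratively via d_i = x_i mod 17, x_{i+1} = (x_i − d_i)/17. The first 6 digits are (1, 0, 0, 10, 5, 0).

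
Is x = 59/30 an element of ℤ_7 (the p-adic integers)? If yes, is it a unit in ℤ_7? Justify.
x ∈ ℤ_7^× (unit); v_7(x) = 0

ℤ_7 = {x ∈ ℚ_7 : v_7(x) ≥ 0} and ℤ_7^× = {x ∈ ℤ_7 : v_7(x) = 0}. Here v_7(59/30) = v_7(num) − v_7(den) = 0; compare against these criteria.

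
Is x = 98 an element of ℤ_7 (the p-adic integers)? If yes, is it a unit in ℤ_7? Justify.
x ∈ ℤ_7 but not a unit; v_7(x) = 2 > 0

ℤ_7 = {x ∈ ℚ_7 : v_7(x) ≥ 0} and ℤ_7^× = {x ∈ ℤ_7 : v_7(x) = 0}. Here v_7(98) = v_7(num) − v_7(den) = 2; compare against these criteria.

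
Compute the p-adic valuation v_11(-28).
v_11(-28) = 0

v_11(n) is the largest exponent k such that 11^k divides n. Factor out: -28 = -11^0 · 28. (Sign doesn't affect v_p.) So v_11(-28) = 0.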